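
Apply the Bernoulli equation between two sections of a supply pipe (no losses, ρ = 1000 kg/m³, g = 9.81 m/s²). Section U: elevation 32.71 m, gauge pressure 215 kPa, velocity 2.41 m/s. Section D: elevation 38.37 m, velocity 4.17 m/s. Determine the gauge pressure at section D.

Pressure head at U: ψ₁ = P₁/(ρg) = 215×1000 / (1000 × 9.81) = 21.92 m.
Velocity heads: v₁²/2g = 2.41²/19.62 = 0.296 m; v₂²/2g = 4.17²/19.62 = 0.886 m.
Total head H = z₁ + ψ₁ + v₁²/2g = 32.71 + 21.92 + 0.296 = 54.93 m.
ψ₂ = H − z₂ − v₂²/2g = 54.93 − 38.37 − 0.886 = 15.67 m.
P₂ = ρgψ₂ = 1000 × 9.81 × 15.67 ≈ 154 kPa.

P₂ ≈ 154 kPa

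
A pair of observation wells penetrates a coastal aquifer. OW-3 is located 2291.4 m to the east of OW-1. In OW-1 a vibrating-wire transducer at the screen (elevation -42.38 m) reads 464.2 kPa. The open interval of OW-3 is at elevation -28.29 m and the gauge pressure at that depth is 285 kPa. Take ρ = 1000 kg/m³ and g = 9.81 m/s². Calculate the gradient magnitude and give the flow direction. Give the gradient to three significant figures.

Pressure head at OW-1: ψ = P/(ρg) = 464.2×1000 / (1000 × 9.81) = 47.32 m.
Total head at OW-1: h = z + ψ = -42.38 + 47.32 = 4.94 m.
Pressure head at OW-3: ψ = P/(ρg) = 285×1000 / (1000 × 9.81) = 29.05 m.
Total head at OW-3: h = z + ψ = -28.29 + 29.05 = 0.76 m.
Head difference: h(OW-1) − h(OW-3) = 4.94 − 0.76 = 4.18 m.
Hydraulic gradient: i = |Δh| / L = 4.18 / 2291.4 = 0.00182.
Flow is from higher to lower head: from OW-1 toward OW-3, i.e. toward the east.

i ≈ 0.00182; groundwater flows toward the east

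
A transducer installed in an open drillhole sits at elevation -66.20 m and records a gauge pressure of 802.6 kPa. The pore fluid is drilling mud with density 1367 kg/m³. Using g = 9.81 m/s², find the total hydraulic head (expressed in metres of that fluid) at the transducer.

ψ = P/(ρg) = 802.6×1000 / (1367 × 9.81) = 59.85 m.
h = z + ψ = -66.20 + 59.85 = -6.35 m.

h ≈ -6.35 m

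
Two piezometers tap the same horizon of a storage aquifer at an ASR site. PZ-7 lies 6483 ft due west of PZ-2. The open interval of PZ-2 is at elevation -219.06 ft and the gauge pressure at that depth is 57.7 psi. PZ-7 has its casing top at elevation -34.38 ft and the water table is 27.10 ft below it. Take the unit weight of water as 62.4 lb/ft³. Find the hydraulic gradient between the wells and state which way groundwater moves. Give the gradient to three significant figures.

Pressure head at PZ-2: ψ = 144·P/γ = 144 × 57.7 / 62.4 = 133.15 ft.
Total head at PZ-2: h = z + ψ = -219.06 + 133.15 = -85.91 ft.
Total head at PZ-7: h = -34.38 − 27.10 = -61.48 ft.
Head difference: h(PZ-2) − h(PZ-7) = -85.91 − (-61.48) = -24.43 ft.
Hydraulic gradient: i = |Δh| / L = 24.43 / 6483 = 0.00377.
Flow is from higher to lower head: from PZ-7 toward PZ-2, i.e. toward the east.

i ≈ 0.00377; groundwater flows toward the east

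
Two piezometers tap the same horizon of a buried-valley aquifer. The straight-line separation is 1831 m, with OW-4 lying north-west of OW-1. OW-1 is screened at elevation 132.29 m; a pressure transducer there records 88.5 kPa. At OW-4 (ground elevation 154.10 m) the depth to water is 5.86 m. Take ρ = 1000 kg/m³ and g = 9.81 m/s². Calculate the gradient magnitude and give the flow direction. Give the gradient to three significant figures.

Pressure head at OW-1: ψ = P/(ρg) = 88.5×1000 / (1000 × 9.81) = 9.02 m.
Total head at OW-1: h = z + ψ = 132.29 + 9.02 = 141.31 m.
Total head at OW-4: h = 154.10 − 5.86 = 148.24 m.
Head difference: h(OW-1) − h(OW-4) = 141.31 − 148.24 = -6.93 m.
Hydraulic gradient: i = |Δh| / L = 6.93 / 1831 = 0.00378.
Flow is from higher to lower head: from OW-4 toward OW-1, i.e. toward the south-east.

i ≈ 0.00378; groundwater flows toward the south-east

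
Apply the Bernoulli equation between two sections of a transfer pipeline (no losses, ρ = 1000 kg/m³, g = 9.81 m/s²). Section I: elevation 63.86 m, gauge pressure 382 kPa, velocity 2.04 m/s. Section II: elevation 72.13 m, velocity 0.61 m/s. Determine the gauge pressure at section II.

P₂ ≈ 303 kPa

Pressure head at I: ψ₁ = P₁/(ρg) = 382×1000 / (1000 × 9.81) = 38.94 m.
Velocity heads: v₁²/2g = 2.04²/19.62 = 0.212 m; v₂²/2g = 0.61²/19.62 = 0.019 m.
Total head H = z₁ + ψ₁ + v₁²/2g = 63.86 + 38.94 + 0.212 = 103.01 m.
ψ₂ = H − z₂ − v₂²/2g = 103.01 − 72.13 − 0.019 = 30.86 m.
P₂ = ρgψ₂ = 1000 × 9.81 × 30.86 ≈ 303 kPa.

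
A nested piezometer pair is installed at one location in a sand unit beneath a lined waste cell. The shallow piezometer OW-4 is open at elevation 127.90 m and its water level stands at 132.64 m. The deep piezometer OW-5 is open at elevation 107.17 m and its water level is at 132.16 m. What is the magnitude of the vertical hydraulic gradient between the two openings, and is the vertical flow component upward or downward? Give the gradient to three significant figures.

|i_v| ≈ 0.0232; vertical flow is downward

Total head at OW-4: h = 132.64 m (water level in the standpipe).
Total head at OW-5: h = 132.16 m.
Δh = h(OW-4) − h(OW-5) = 132.64 − 132.16 = 0.48 m.
Vertical separation Δz = 127.90 − 107.17 = 20.73 m.
|i_v| = |Δh| / Δz = 0.48 / 20.73 = 0.0232.
Head is higher in the shallow piezometer, so vertical flow is downward (recharge condition).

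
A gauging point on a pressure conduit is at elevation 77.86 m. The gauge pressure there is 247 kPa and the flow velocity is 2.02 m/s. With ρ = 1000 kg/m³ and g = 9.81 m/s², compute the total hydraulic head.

h ≈ 103.25 m

Pressure head ψ = P/(ρg) = 247×1000 / (1000 × 9.81) = 25.18 m.
Velocity head = v²/(2g) = 2.02² / (2 × 9.81) = 0.208 m.
h = z + ψ + v²/(2g) = 77.86 + 25.18 + 0.208 = 103.25 m.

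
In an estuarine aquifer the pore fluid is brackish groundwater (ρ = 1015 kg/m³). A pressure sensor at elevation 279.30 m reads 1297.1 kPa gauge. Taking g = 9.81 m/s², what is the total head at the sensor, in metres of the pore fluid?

h ≈ 409.57 m

ψ = P/(ρg) = 1297.1×1000 / (1015 × 9.81) = 130.27 m.
h = z + ψ = 279.30 + 130.27 = 409.57 m.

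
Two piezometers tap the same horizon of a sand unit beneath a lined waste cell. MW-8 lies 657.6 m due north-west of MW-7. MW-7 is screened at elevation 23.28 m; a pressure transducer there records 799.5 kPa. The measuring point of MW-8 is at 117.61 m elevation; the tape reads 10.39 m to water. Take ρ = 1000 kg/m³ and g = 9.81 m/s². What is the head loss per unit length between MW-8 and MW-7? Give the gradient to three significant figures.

i ≈ 0.00371 m/m

Pressure head at MW-7: ψ = P/(ρg) = 799.5×1000 / (1000 × 9.81) = 81.50 m.
Total head at MW-7: h = z + ψ = 23.28 + 81.50 = 104.78 m.
Total head at MW-8: h = 117.61 − 10.39 = 107.22 m.
Head difference: h(MW-7) − h(MW-8) = 104.78 − 107.22 = -2.44 m.
Hydraulic gradient: i = |Δh| / L = 2.44 / 657.6 = 0.00371.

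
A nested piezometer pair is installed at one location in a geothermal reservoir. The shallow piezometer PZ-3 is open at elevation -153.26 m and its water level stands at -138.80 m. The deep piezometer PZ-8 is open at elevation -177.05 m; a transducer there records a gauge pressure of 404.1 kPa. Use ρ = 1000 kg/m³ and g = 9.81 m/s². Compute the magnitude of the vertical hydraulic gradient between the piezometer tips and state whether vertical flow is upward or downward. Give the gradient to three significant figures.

|i_v| ≈ 0.124; vertical flow is upward

Total head at PZ-3: h = -138.80 m (water level in the standpipe).
Pressure head at PZ-8: ψ = P/(ρg) = 404.1×1000 / (1000 × 9.81) = 41.19 m.
Total head at PZ-8: h = z + ψ = -177.05 + 41.19 = -135.86 m.
Δh = h(PZ-3) − h(PZ-8) = -138.80 − (-135.86) = -2.94 m.
Vertical separation Δz = -153.26 − (-177.05) = 23.79 m.
|i_v| = |Δh| / Δz = 2.94 / 23.79 = 0.124.
Head is higher in the deep piezometer, so vertical flow is upward (discharge condition).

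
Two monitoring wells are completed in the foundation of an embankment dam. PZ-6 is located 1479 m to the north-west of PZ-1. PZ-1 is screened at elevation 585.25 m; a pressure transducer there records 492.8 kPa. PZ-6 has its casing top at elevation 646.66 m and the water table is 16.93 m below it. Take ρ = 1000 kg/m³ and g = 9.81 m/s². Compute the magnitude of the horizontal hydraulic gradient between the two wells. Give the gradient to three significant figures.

i ≈ 0.00389

Pressure head at PZ-1: ψ = P/(ρg) = 492.8×1000 / (1000 × 9.81) = 50.23 m.
Total head at PZ-1: h = z + ψ = 585.25 + 50.23 = 635.48 m.
Total head at PZ-6: h = 646.66 − 16.93 = 629.73 m.
Head difference: h(PZ-1) − h(PZ-6) = 635.48 − 629.73 = 5.75 m.
Hydraulic gradient: i = |Δh| / L = 5.75 / 1479 = 0.00389.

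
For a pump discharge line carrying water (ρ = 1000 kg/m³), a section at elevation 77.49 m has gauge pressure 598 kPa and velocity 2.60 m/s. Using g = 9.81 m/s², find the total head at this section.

h ≈ 138.79 m

Pressure head ψ = P/(ρg) = 598×1000 / (1000 × 9.81) = 60.96 m.
Velocity head = v²/(2g) = 2.60² / (2 × 9.81) = 0.345 m.
h = z + ψ + v²/(2g) = 77.49 + 60.96 + 0.345 = 138.79 m.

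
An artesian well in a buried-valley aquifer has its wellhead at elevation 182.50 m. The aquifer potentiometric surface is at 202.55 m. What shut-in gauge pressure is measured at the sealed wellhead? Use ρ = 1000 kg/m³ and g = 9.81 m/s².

Head above the cap: Δh = 202.55 − 182.50 = 20.05 m.
P = ρgΔh = 1000 × 9.81 × 20.05 = 196690 Pa ≈ 197 kPa.

P ≈ 197 kPa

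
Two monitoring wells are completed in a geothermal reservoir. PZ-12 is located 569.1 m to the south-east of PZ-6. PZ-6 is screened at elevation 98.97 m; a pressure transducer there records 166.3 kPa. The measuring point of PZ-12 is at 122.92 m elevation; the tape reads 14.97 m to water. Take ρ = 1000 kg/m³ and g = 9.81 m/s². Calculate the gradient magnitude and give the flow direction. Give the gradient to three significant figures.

i ≈ 0.0140; groundwater flows toward the south-east

Pressure head at PZ-6: ψ = P/(ρg) = 166.3×1000 / (1000 × 9.81) = 16.95 m.
Total head at PZ-6: h = z + ψ = 98.97 + 16.95 = 115.92 m.
Total head at PZ-12: h = 122.92 − 14.97 = 107.95 m.
Head difference: h(PZ-6) − h(PZ-12) = 115.92 − 107.95 = 7.97 m.
Hydraulic gradient: i = |Δh| / L = 7.97 / 569.1 = 0.0140.
Flow is from higher to lower head: from PZ-6 toward PZ-12, i.e. toward the south-east.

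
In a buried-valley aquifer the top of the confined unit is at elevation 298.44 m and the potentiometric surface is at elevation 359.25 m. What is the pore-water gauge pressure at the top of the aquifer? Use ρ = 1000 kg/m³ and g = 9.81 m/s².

Pressure head at the aquifer top: ψ = h − z = 359.25 − 298.44 = 60.81 m.
P = ρgψ = 1000 × 9.81 × 60.81 = 596546 Pa ≈ 597 kPa.

P ≈ 597 kPa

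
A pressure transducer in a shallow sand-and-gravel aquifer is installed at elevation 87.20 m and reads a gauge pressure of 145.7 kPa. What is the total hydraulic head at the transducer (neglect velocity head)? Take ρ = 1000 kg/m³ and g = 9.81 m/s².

ψ = P/(ρg) = 145.7×1000 / (1000 × 9.81) = 14.85 m.
h = z + ψ = 87.20 + 14.85 = 102.05 m.

h ≈ 102.05 m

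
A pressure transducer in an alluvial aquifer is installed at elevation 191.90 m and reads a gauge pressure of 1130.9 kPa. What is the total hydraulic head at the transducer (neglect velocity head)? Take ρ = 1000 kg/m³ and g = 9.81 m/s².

h ≈ 307.18 m

ψ = P/(ρg) = 1130.9×1000 / (1000 × 9.81) = 115.28 m.
h = z + ψ = 191.90 + 115.28 = 307.18 m.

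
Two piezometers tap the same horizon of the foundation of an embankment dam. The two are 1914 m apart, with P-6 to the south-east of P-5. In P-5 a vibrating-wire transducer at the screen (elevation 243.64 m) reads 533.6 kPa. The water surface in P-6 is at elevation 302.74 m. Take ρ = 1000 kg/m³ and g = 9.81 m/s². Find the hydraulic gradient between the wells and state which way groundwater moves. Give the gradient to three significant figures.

Pressure head at P-5: ψ = P/(ρg) = 533.6×1000 / (1000 × 9.81) = 54.39 m.
Total head at P-5: h = z + ψ = 243.64 + 54.39 = 298.03 m.
Total head at P-6: h = 302.74 m (water level in the piezometer is the total head).
Head difference: h(P-5) − h(P-6) = 298.03 − 302.74 = -4.71 m.
Hydraulic gradient: i = |Δh| / L = 4.71 / 1914 = 0.00246.
Flow is from higher to lower head: from P-6 toward P-5, i.e. toward the north-west.

i ≈ 0.00246; groundwater flows toward the north-west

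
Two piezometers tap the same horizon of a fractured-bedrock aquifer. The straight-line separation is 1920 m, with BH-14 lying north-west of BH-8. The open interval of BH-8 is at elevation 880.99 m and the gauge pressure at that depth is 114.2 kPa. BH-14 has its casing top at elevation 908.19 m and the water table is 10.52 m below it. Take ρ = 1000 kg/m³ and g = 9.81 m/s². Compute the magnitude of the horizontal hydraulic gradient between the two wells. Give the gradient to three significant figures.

Pressure head at BH-8: ψ = P/(ρg) = 114.2×1000 / (1000 × 9.81) = 11.64 m.
Total head at BH-8: h = z + ψ = 880.99 + 11.64 = 892.63 m.
Total head at BH-14: h = 908.19 − 10.52 = 897.67 m.
Head difference: h(BH-8) − h(BH-14) = 892.63 − 897.67 = -5.04 m.
Hydraulic gradient: i = |Δh| / L = 5.04 / 1920 = 0.00262.

i ≈ 0.00262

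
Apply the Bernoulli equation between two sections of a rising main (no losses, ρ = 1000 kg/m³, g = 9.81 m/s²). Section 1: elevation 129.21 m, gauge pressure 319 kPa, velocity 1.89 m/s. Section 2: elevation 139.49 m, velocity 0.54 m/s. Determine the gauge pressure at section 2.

P₂ ≈ 220 kPa

Pressure head at 1: ψ₁ = P₁/(ρg) = 319×1000 / (1000 × 9.81) = 32.52 m.
Velocity heads: v₁²/2g = 1.89²/19.62 = 0.182 m; v₂²/2g = 0.54²/19.62 = 0.015 m.
Total head H = z₁ + ψ₁ + v₁²/2g = 129.21 + 32.52 + 0.182 = 161.91 m.
ψ₂ = H − z₂ − v₂²/2g = 161.91 − 139.49 − 0.015 = 22.40 m.
P₂ = ρgψ₂ = 1000 × 9.81 × 22.40 ≈ 220 kPa.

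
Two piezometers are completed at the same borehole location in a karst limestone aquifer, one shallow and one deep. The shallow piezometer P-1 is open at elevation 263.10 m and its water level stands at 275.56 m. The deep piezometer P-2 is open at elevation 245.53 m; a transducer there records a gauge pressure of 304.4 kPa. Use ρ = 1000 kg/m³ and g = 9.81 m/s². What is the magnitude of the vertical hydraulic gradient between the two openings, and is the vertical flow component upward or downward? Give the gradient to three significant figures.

Total head at P-1: h = 275.56 m (water level in the standpipe).
Pressure head at P-2: ψ = P/(ρg) = 304.4×1000 / (1000 × 9.81) = 31.03 m.
Total head at P-2: h = z + ψ = 245.53 + 31.03 = 276.56 m.
Δh = h(P-1) − h(P-2) = 275.56 − 276.56 = -1.00 m.
Vertical separation Δz = 263.10 − 245.53 = 17.57 m.
|i_v| = |Δh| / Δz = 1.00 / 17.57 = 0.0569.
Head is higher in the deep piezometer, so vertical flow is upward (discharge condition).

|i_v| ≈ 0.0569; vertical flow is upward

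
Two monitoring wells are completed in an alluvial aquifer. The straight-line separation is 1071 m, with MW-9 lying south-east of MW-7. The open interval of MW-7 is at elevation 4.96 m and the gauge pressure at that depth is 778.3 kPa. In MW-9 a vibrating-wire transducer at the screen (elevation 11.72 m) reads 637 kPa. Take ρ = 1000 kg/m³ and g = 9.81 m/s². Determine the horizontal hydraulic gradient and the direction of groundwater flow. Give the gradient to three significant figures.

Pressure head at MW-7: ψ = P/(ρg) = 778.3×1000 / (1000 × 9.81) = 79.34 m.
Total head at MW-7: h = z + ψ = 4.96 + 79.34 = 84.30 m.
Pressure head at MW-9: ψ = P/(ρg) = 637×1000 / (1000 × 9.81) = 64.93 m.
Total head at MW-9: h = z + ψ = 11.72 + 64.93 = 76.65 m.
Head difference: h(MW-7) − h(MW-9) = 84.30 − 76.65 = 7.65 m.
Hydraulic gradient: i = |Δh| / L = 7.65 / 1071 = 0.00714.
Flow is from higher to lower head: from MW-7 toward MW-9, i.e. toward the south-east.

i ≈ 0.00714; groundwater flows toward the south-east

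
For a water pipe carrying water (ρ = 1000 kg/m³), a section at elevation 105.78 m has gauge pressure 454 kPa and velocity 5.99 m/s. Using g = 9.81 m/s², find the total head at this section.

h ≈ 153.89 m

Pressure head ψ = P/(ρg) = 454×1000 / (1000 × 9.81) = 46.28 m.
Velocity head = v²/(2g) = 5.99² / (2 × 9.81) = 1.829 m.
h = z + ψ + v²/(2g) = 105.78 + 46.28 + 1.829 = 153.89 m.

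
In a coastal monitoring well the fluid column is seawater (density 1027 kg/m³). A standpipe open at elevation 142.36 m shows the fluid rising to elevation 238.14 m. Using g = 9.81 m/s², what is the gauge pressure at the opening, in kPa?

Pressure head ψ = h − z = 238.14 − 142.36 = 95.78 m.
P = ρgψ = 1027 × 9.81 × 95.78 = 964971 Pa ≈ 965 kPa.

P ≈ 965 kPa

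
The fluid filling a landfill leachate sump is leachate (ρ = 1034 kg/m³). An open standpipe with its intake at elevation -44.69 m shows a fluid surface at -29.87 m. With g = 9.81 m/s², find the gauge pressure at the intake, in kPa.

Pressure head ψ = h − z = -29.87 − (-44.69) = 14.82 m.
P = ρgψ = 1034 × 9.81 × 14.82 = 150327 Pa ≈ 150 kPa.

P ≈ 150 kPa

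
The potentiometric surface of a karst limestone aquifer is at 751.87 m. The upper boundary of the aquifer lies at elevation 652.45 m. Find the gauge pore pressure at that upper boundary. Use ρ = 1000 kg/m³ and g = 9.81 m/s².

P ≈ 975 kPa

Pressure head at the aquifer top: ψ = h − z = 751.87 − 652.45 = 99.42 m.
P = ρgψ = 1000 × 9.81 × 99.42 = 975310 Pa ≈ 975 kPa.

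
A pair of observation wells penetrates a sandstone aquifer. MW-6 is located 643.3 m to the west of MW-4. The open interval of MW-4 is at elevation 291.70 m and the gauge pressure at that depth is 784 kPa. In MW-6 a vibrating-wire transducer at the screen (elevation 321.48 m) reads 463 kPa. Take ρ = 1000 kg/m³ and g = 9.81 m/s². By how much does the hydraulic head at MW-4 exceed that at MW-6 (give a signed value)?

Pressure head at MW-4: ψ = P/(ρg) = 784×1000 / (1000 × 9.81) = 79.92 m.
Total head at MW-4: h = z + ψ = 291.70 + 79.92 = 371.62 m.
Pressure head at MW-6: ψ = P/(ρg) = 463×1000 / (1000 × 9.81) = 47.20 m.
Total head at MW-6: h = z + ψ = 321.48 + 47.20 = 368.68 m.
Head difference: h(MW-4) − h(MW-6) = 371.62 − 368.68 = 2.94 m.

Δh ≈ 2.94 m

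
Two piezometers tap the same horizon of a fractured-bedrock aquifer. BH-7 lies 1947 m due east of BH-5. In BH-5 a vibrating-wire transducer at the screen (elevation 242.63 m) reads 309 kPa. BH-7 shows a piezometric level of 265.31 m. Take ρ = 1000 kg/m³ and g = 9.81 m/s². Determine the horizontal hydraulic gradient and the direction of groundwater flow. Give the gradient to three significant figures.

Pressure head at BH-5: ψ = P/(ρg) = 309×1000 / (1000 × 9.81) = 31.50 m.
Total head at BH-5: h = z + ψ = 242.63 + 31.50 = 274.13 m.
Total head at BH-7: h = 265.31 m (water level in the piezometer is the total head).
Head difference: h(BH-5) − h(BH-7) = 274.13 − 265.31 = 8.82 m.
Hydraulic gradient: i = |Δh| / L = 8.82 / 1947 = 0.00453.
Flow is from higher to lower head: from BH-5 toward BH-7, i.e. toward the east.

i ≈ 0.00453; groundwater flows toward the east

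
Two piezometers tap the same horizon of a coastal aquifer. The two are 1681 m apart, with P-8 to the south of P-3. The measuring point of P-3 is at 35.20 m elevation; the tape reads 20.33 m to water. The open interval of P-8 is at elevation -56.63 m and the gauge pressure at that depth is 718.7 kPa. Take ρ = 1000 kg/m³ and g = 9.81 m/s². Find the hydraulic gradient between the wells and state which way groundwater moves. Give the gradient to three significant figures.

i ≈ 0.00105; groundwater flows toward the north

Total head at P-3: h = 35.20 − 20.33 = 14.87 m.
Pressure head at P-8: ψ = P/(ρg) = 718.7×1000 / (1000 × 9.81) = 73.26 m.
Total head at P-8: h = z + ψ = -56.63 + 73.26 = 16.63 m.
Head difference: h(P-3) − h(P-8) = 14.87 − 16.63 = -1.76 m.
Hydraulic gradient: i = |Δh| / L = 1.76 / 1681 = 0.00105.
Flow is from higher to lower head: from P-8 toward P-3, i.e. toward the north.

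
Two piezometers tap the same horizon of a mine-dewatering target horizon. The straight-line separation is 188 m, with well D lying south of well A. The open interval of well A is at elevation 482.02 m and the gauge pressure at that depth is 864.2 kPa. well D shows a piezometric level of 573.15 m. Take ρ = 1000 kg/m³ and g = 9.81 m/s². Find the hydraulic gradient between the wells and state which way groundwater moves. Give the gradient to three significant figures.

i ≈ 0.0162; groundwater flows toward the north

Pressure head at well A: ψ = P/(ρg) = 864.2×1000 / (1000 × 9.81) = 88.09 m.
Total head at well A: h = z + ψ = 482.02 + 88.09 = 570.11 m.
Total head at well D: h = 573.15 m (water level in the piezometer is the total head).
Head difference: h(well A) − h(well D) = 570.11 − 573.15 = -3.04 m.
Hydraulic gradient: i = |Δh| / L = 3.04 / 188 = 0.0162.
Flow is from higher to lower head: from well D toward well A, i.e. toward the north.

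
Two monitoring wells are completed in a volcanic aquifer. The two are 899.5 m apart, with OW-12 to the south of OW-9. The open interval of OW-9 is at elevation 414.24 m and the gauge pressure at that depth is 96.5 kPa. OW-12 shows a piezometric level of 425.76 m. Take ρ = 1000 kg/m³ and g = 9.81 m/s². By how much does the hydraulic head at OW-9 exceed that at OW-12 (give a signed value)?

Δh ≈ -1.68 m

Pressure head at OW-9: ψ = P/(ρg) = 96.5×1000 / (1000 × 9.81) = 9.84 m.
Total head at OW-9: h = z + ψ = 414.24 + 9.84 = 424.08 m.
Total head at OW-12: h = 425.76 m (water level in the piezometer is the total head).
Head difference: h(OW-9) − h(OW-12) = 424.08 − 425.76 = -1.68 m.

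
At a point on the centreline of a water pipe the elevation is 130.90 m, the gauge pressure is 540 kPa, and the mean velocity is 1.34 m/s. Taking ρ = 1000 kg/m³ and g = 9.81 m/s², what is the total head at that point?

h ≈ 186.04 m

Pressure head ψ = P/(ρg) = 540×1000 / (1000 × 9.81) = 55.05 m.
Velocity head = v²/(2g) = 1.34² / (2 × 9.81) = 0.092 m.
h = z + ψ + v²/(2g) = 130.90 + 55.05 + 0.092 = 186.04 m.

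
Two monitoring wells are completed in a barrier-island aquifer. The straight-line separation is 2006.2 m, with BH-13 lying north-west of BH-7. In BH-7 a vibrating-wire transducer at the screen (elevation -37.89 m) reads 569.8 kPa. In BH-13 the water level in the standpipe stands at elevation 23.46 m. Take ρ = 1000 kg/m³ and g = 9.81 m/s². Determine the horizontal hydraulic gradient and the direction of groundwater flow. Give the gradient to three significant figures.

Pressure head at BH-7: ψ = P/(ρg) = 569.8×1000 / (1000 × 9.81) = 58.08 m.
Total head at BH-7: h = z + ψ = -37.89 + 58.08 = 20.19 m.
Total head at BH-13: h = 23.46 m (water level in the piezometer is the total head).
Head difference: h(BH-7) − h(BH-13) = 20.19 − 23.46 = -3.27 m.
Hydraulic gradient: i = |Δh| / L = 3.27 / 2006.2 = 0.00163.
Flow is from higher to lower head: from BH-13 toward BH-7, i.e. toward the south-east.

i ≈ 0.00163; groundwater flows toward the south-east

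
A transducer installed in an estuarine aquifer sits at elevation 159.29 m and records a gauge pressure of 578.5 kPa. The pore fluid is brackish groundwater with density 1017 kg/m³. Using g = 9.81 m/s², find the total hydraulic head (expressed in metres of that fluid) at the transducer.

ψ = P/(ρg) = 578.5×1000 / (1017 × 9.81) = 57.98 m.
h = z + ψ = 159.29 + 57.98 = 217.27 m.

h ≈ 217.27 m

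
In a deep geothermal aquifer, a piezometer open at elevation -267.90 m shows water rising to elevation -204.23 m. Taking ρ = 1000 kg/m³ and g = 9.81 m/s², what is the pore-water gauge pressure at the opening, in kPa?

P ≈ 625 kPa

Pressure head ψ = h − z = -204.23 − (-267.90) = 63.67 m.
P = ρgψ = 1000 × 9.81 × 63.67 = 624603 Pa ≈ 625 kPa.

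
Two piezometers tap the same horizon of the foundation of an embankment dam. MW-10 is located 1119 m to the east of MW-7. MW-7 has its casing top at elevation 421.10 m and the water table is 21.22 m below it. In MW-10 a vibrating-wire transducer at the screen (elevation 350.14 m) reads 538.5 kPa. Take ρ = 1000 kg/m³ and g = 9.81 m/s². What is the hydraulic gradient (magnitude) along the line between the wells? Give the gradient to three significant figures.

Total head at MW-7: h = 421.10 − 21.22 = 399.88 m.
Pressure head at MW-10: ψ = P/(ρg) = 538.5×1000 / (1000 × 9.81) = 54.89 m.
Total head at MW-10: h = z + ψ = 350.14 + 54.89 = 405.03 m.
Head difference: h(MW-7) − h(MW-10) = 399.88 − 405.03 = -5.15 m.
Hydraulic gradient: i = |Δh| / L = 5.15 / 1119 = 0.00460.

i ≈ 0.00460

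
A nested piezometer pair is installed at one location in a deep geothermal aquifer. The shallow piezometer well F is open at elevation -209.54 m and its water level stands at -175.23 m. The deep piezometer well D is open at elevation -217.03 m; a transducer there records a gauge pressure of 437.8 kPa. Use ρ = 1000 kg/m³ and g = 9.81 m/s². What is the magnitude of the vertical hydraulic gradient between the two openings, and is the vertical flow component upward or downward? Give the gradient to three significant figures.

Total head at well F: h = -175.23 m (water level in the standpipe).
Pressure head at well D: ψ = P/(ρg) = 437.8×1000 / (1000 × 9.81) = 44.63 m.
Total head at well D: h = z + ψ = -217.03 + 44.63 = -172.40 m.
Δh = h(well F) − h(well D) = -175.23 − (-172.40) = -2.83 m.
Vertical separation Δz = -209.54 − (-217.03) = 7.49 m.
|i_v| = |Δh| / Δz = 2.83 / 7.49 = 0.378.
Head is higher in the deep piezometer, so vertical flow is upward (discharge condition).

|i_v| ≈ 0.378; vertical flow is upward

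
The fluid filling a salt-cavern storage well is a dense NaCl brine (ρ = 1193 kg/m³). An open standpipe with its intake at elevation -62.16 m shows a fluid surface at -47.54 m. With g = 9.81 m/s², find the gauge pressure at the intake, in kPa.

Pressure head ψ = h − z = -47.54 − (-62.16) = 14.62 m.
P = ρgψ = 1193 × 9.81 × 14.62 = 171103 Pa ≈ 171 kPa.

P ≈ 171 kPa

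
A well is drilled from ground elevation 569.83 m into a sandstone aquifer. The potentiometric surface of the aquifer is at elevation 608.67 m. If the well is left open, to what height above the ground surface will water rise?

Water rises to the potentiometric surface, so the rise above ground = 608.67 − 569.83 = 38.84 m.

≈ 38.84 m above ground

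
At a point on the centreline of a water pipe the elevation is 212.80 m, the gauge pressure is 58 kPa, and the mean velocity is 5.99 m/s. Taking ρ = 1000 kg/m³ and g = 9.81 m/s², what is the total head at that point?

h ≈ 220.54 m

Pressure head ψ = P/(ρg) = 58×1000 / (1000 × 9.81) = 5.91 m.
Velocity head = v²/(2g) = 5.99² / (2 × 9.81) = 1.829 m.
h = z + ψ + v²/(2g) = 212.80 + 5.91 + 1.829 = 220.54 m.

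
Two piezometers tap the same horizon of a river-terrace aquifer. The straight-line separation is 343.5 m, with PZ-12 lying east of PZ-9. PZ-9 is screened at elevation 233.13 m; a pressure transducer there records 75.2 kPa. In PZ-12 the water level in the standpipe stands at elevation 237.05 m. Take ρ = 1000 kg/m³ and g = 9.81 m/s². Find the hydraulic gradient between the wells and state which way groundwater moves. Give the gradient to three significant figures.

Pressure head at PZ-9: ψ = P/(ρg) = 75.2×1000 / (1000 × 9.81) = 7.67 m.
Total head at PZ-9: h = z + ψ = 233.13 + 7.67 = 240.80 m.
Total head at PZ-12: h = 237.05 m (water level in the piezometer is the total head).
Head difference: h(PZ-9) − h(PZ-12) = 240.80 − 237.05 = 3.75 m.
Hydraulic gradient: i = |Δh| / L = 3.75 / 343.5 = 0.0109.
Flow is from higher to lower head: from PZ-9 toward PZ-12, i.e. toward the east.

i ≈ 0.0109; groundwater flows toward the east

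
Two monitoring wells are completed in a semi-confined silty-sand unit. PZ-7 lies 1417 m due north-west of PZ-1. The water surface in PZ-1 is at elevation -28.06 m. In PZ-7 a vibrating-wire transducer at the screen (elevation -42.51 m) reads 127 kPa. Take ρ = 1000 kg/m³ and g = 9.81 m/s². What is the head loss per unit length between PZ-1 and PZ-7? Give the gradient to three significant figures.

Total head at PZ-1: h = -28.06 m (water level in the piezometer is the total head).
Pressure head at PZ-7: ψ = P/(ρg) = 127×1000 / (1000 × 9.81) = 12.95 m.
Total head at PZ-7: h = z + ψ = -42.51 + 12.95 = -29.56 m.
Head difference: h(PZ-1) − h(PZ-7) = -28.06 − (-29.56) = 1.50 m.
Hydraulic gradient: i = |Δh| / L = 1.50 / 1417 = 0.00106.

i ≈ 0.00106 m/m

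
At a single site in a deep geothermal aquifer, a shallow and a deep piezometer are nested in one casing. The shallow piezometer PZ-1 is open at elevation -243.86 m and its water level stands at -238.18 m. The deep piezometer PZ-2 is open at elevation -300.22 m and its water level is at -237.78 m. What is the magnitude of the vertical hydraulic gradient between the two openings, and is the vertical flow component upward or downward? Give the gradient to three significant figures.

Total head at PZ-1: h = -238.18 m (water level in the standpipe).
Total head at PZ-2: h = -237.78 m.
Δh = h(PZ-1) − h(PZ-2) = -238.18 − (-237.78) = -0.40 m.
Vertical separation Δz = -243.86 − (-300.22) = 56.36 m.
|i_v| = |Δh| / Δz = 0.40 / 56.36 = 0.00710.
Head is higher in the deep piezometer, so vertical flow is upward (discharge condition).

|i_v| ≈ 0.00710; vertical flow is upward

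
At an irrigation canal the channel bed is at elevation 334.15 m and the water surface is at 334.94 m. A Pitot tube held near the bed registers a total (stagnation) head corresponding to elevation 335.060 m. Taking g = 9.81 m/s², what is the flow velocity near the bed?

v ≈ 1.53 m/s

Near the bed, under hydrostatic conditions, the piezometric head (z + ψ) equals the free-surface elevation, 334.94 m.
Velocity head = total − piezometric = 335.060 − 334.94 = 0.120 m.
v = √(2g·h_v) = √(2 × 9.81 × 0.120) = 1.53 m/s.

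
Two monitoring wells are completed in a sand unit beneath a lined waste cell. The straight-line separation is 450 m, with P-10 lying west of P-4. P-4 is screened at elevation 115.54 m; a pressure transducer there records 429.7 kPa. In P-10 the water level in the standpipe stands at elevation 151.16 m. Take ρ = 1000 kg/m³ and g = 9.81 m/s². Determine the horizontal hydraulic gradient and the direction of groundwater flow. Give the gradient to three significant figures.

Pressure head at P-4: ψ = P/(ρg) = 429.7×1000 / (1000 × 9.81) = 43.80 m.
Total head at P-4: h = z + ψ = 115.54 + 43.80 = 159.34 m.
Total head at P-10: h = 151.16 m (water level in the piezometer is the total head).
Head difference: h(P-4) − h(P-10) = 159.34 − 151.16 = 8.18 m.
Hydraulic gradient: i = |Δh| / L = 8.18 / 450 = 0.0182.
Flow is from higher to lower head: from P-4 toward P-10, i.e. toward the west.

i ≈ 0.0182; groundwater flows toward the west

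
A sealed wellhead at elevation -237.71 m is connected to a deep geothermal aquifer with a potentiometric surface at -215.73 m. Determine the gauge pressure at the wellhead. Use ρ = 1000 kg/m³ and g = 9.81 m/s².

Head above the cap: Δh = -215.73 − (-237.71) = 21.98 m.
P = ρgΔh = 1000 × 9.81 × 21.98 = 215624 Pa ≈ 216 kPa.

P ≈ 216 kPa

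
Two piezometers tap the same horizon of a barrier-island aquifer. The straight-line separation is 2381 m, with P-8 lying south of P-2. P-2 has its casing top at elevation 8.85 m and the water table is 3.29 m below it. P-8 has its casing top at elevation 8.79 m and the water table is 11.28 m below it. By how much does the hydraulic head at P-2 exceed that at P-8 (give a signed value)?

Total head at P-2: h = 8.85 − 3.29 = 5.56 m.
Total head at P-8: h = 8.79 − 11.28 = -2.49 m.
Head difference: h(P-2) − h(P-8) = 5.56 − (-2.49) = 8.05 m.

Δh ≈ 8.05 m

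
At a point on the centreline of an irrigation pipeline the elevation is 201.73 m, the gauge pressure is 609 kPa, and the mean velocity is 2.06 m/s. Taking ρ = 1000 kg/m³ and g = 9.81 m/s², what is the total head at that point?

Pressure head ψ = P/(ρg) = 609×1000 / (1000 × 9.81) = 62.08 m.
Velocity head = v²/(2g) = 2.06² / (2 × 9.81) = 0.216 m.
h = z + ψ + v²/(2g) = 201.73 + 62.08 + 0.216 = 264.03 m.

h ≈ 264.03 m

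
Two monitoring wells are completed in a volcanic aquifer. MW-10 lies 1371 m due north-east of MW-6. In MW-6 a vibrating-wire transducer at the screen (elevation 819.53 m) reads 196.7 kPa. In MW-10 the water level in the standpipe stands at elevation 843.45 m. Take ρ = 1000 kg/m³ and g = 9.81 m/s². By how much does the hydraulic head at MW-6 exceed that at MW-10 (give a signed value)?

Δh ≈ -3.87 m

Pressure head at MW-6: ψ = P/(ρg) = 196.7×1000 / (1000 × 9.81) = 20.05 m.
Total head at MW-6: h = z + ψ = 819.53 + 20.05 = 839.58 m.
Total head at MW-10: h = 843.45 m (water level in the piezometer is the total head).
Head difference: h(MW-6) − h(MW-10) = 839.58 − 843.45 = -3.87 m.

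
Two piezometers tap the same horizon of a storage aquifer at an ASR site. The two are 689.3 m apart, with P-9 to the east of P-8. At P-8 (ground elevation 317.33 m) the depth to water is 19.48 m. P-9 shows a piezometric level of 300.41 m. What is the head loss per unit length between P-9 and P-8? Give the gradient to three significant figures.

i ≈ 0.00371 m/m

Total head at P-8: h = 317.33 − 19.48 = 297.85 m.
Total head at P-9: h = 300.41 m (water level in the piezometer is the total head).
Head difference: h(P-8) − h(P-9) = 297.85 − 300.41 = -2.56 m.
Hydraulic gradient: i = |Δh| / L = 2.56 / 689.3 = 0.00371.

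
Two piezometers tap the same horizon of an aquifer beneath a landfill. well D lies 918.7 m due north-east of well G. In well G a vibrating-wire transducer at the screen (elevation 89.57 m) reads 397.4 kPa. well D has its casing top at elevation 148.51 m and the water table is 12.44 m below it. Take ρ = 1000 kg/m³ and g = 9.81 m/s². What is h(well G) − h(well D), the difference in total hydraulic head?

Δh ≈ -5.99 m

Pressure head at well G: ψ = P/(ρg) = 397.4×1000 / (1000 × 9.81) = 40.51 m.
Total head at well G: h = z + ψ = 89.57 + 40.51 = 130.08 m.
Total head at well D: h = 148.51 − 12.44 = 136.07 m.
Head difference: h(well G) − h(well D) = 130.08 − 136.07 = -5.99 m.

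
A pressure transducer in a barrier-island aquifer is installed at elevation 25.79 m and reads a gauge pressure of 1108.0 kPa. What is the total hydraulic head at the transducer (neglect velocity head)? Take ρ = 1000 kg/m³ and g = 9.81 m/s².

h ≈ 138.74 m

ψ = P/(ρg) = 1108.0×1000 / (1000 × 9.81) = 112.95 m.
h = z + ψ = 25.79 + 112.95 = 138.74 m.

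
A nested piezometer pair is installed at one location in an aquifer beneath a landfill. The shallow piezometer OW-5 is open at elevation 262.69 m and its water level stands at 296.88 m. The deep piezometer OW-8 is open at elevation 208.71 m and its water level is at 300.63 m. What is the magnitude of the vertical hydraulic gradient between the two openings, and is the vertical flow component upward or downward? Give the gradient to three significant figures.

|i_v| ≈ 0.0695; vertical flow is upward

Total head at OW-5: h = 296.88 m (water level in the standpipe).
Total head at OW-8: h = 300.63 m.
Δh = h(OW-5) − h(OW-8) = 296.88 − 300.63 = -3.75 m.
Vertical separation Δz = 262.69 − 208.71 = 53.98 m.
|i_v| = |Δh| / Δz = 3.75 / 53.98 = 0.0695.
Head is higher in the deep piezometer, so vertical flow is upward (discharge condition).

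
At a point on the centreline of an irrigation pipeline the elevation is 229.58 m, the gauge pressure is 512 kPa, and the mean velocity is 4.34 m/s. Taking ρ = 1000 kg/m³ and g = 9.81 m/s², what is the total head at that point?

Pressure head ψ = P/(ρg) = 512×1000 / (1000 × 9.81) = 52.19 m.
Velocity head = v²/(2g) = 4.34² / (2 × 9.81) = 0.960 m.
h = z + ψ + v²/(2g) = 229.58 + 52.19 + 0.960 = 282.73 m.

h ≈ 282.73 m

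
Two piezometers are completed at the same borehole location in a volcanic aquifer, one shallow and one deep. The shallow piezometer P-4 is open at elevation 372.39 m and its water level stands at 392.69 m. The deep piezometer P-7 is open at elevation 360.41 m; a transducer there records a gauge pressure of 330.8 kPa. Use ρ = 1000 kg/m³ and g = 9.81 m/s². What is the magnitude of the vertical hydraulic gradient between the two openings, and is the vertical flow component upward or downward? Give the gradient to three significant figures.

Total head at P-4: h = 392.69 m (water level in the standpipe).
Pressure head at P-7: ψ = P/(ρg) = 330.8×1000 / (1000 × 9.81) = 33.72 m.
Total head at P-7: h = z + ψ = 360.41 + 33.72 = 394.13 m.
Δh = h(P-4) − h(P-7) = 392.69 − 394.13 = -1.44 m.
Vertical separation Δz = 372.39 − 360.41 = 11.98 m.
|i_v| = |Δh| / Δz = 1.44 / 11.98 = 0.120.
Head is higher in the deep piezometer, so vertical flow is upward (discharge condition).

|i_v| ≈ 0.120; vertical flow is upward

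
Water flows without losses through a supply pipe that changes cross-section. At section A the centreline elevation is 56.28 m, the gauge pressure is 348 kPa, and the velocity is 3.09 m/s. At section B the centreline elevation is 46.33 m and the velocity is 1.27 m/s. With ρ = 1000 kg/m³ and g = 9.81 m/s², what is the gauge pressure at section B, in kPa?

P₂ ≈ 450 kPa

Pressure head at A: ψ₁ = P₁/(ρg) = 348×1000 / (1000 × 9.81) = 35.47 m.
Velocity heads: v₁²/2g = 3.09²/19.62 = 0.487 m; v₂²/2g = 1.27²/19.62 = 0.082 m.
Total head H = z₁ + ψ₁ + v₁²/2g = 56.28 + 35.47 + 0.487 = 92.24 m.
ψ₂ = H − z₂ − v₂²/2g = 92.24 − 46.33 − 0.082 = 45.83 m.
P₂ = ρgψ₂ = 1000 × 9.81 × 45.83 ≈ 450 kPa.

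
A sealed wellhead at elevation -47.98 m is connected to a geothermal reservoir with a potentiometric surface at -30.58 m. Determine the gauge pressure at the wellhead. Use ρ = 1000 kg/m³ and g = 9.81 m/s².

Head above the cap: Δh = -30.58 − (-47.98) = 17.40 m.
P = ρgΔh = 1000 × 9.81 × 17.40 = 170694 Pa ≈ 171 kPa.

P ≈ 171 kPa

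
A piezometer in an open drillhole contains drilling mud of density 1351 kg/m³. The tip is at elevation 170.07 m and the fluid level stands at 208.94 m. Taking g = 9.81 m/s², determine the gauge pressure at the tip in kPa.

P ≈ 515 kPa

Pressure head ψ = h − z = 208.94 − 170.07 = 38.87 m.
P = ρgψ = 1351 × 9.81 × 38.87 = 515156 Pa ≈ 515 kPa.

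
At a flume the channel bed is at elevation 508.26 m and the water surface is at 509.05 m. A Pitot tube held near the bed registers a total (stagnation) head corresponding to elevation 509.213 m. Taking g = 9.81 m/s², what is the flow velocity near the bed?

v ≈ 1.79 m/s

Near the bed, under hydrostatic conditions, the piezometric head (z + ψ) equals the free-surface elevation, 509.05 m.
Velocity head = total − piezometric = 509.213 − 509.05 = 0.163 m.
v = √(2g·h_v) = √(2 × 9.81 × 0.163) = 1.79 m/s.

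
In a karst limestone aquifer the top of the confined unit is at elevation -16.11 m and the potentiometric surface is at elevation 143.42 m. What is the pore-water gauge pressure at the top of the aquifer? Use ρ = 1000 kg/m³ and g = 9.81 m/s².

Pressure head at the aquifer top: ψ = h − z = 143.42 − (-16.11) = 159.53 m.
P = ρgψ = 1000 × 9.81 × 159.53 = 1564989 Pa ≈ 1560 kPa.

P ≈ 1560 kPa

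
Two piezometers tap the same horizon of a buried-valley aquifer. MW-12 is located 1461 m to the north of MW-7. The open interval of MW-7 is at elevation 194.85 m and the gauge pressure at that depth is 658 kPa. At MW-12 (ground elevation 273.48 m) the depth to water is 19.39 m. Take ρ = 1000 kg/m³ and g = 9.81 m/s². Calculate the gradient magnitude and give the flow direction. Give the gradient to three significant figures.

i ≈ 0.00536; groundwater flows toward the north

Pressure head at MW-7: ψ = P/(ρg) = 658×1000 / (1000 × 9.81) = 67.07 m.
Total head at MW-7: h = z + ψ = 194.85 + 67.07 = 261.92 m.
Total head at MW-12: h = 273.48 − 19.39 = 254.09 m.
Head difference: h(MW-7) − h(MW-12) = 261.92 − 254.09 = 7.83 m.
Hydraulic gradient: i = |Δh| / L = 7.83 / 1461 = 0.00536.
Flow is from higher to lower head: from MW-7 toward MW-12, i.e. toward the north.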